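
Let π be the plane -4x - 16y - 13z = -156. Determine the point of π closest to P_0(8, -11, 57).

(4, -27, 44)

n = (-4, -16, -13), |n|² = 441, and n·P_0 − (-156) = -441.
t = -441/441 = -1, so the foot is P_0 − t·n = (8, -11, 57) − (-1)·(-4, -16, -13) = (4, -27, 44).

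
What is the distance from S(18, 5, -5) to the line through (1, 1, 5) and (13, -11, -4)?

A direction vector is d = (12, -12, -9).
AP = (17, 4, -10), and AP × d = (-156, 33, -252).
|AP × d|² = 88929 and |d|² = 369, so the distance is √(88929/369) = √241.

√241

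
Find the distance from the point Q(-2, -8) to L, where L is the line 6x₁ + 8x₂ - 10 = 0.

The normal to the line is n = (6, 8) with |n| = 10.
|n·Q − 10| = |-76 − 10| = 86, so the distance is 86/10 = 43/5.

43/5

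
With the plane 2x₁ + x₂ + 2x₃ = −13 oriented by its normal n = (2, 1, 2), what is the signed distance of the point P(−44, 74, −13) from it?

n·P − (-13) = -27.
|n| = 3, so the signed distance is -27/3 = -9.

-9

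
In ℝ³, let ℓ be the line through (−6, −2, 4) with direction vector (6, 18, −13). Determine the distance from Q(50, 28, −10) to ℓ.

46

Direction vector d = (6, 18, −13).
AP = (56, 30, −14), and AP × d = (−138, 644, 828).
|AP × d|² = 1119364 and |d|² = 529, so the distance is √(1119364/529) = √2116 = 46.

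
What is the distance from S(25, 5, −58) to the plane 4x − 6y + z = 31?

19√53/53

Normal vector n = (4, −6, 1), and n·(25, 5, −58) − 31 = −19.
|n| = √(16 + 36 + 1) = √53, so the distance is |-19|/√53 = 19/√53.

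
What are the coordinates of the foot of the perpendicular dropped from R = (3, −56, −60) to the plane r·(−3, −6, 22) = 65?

n = (−3, −6, 22), |n|² = 529, and n·R − 65 = -1058.
t = -1058/529 = -2, so the foot is R − t·n = (3, −56, −60) − (-2)·(−3, −6, 22) = (−3, −68, −16).

(-3, -68, -16)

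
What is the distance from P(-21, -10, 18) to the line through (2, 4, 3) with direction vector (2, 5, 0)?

9√6

Direction vector d = (2, 5, 0).
AP = (-23, -14, 15), and AP × d = (-75, 30, -87).
|AP × d|² = 14094 and |d|² = 29, so the distance is √(14094/29) = √486 = 9√6.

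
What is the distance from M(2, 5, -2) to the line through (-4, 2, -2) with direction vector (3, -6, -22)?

Direction vector d = (3, -6, -22).
AP = (6, 3, 0), and AP × d = (-66, 132, -45).
|AP × d|² = 23805 and |d|² = 529, so the distance is √(23805/529) = √45 = 3√5.

3√5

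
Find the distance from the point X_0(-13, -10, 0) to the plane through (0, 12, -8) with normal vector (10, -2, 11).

The plane has equation n·(r − (0, 12, -8)) = 0, i.e. n·r = -112.
Then n·(-13, -10, 0) - (-112) = 2.
|n| = √(100 + 4 + 121) = 15, so the distance is |2|/15 = 2/15.

2/15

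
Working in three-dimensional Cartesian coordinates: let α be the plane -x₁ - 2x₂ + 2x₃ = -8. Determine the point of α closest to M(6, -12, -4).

(8, -8, -8)

The perpendicular from M has direction n = (-1, -2, 2): r = (6, -12, -4) + λ(-1, -2, 2).
Substitute into the plane: n·(M + λn) = -8 gives 10 + 9λ = -8, so λ = -2.
Foot = (6, -12, -4) + (-2)·(-1, -2, 2) = (8, -8, -8).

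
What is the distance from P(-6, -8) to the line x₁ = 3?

d = |1·(-6) + 0·(-8) − 3| / √(1 + 0) = |-9|/1 = 9.

9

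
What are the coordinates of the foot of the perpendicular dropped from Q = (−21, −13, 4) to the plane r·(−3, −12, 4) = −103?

(-15, 11, -4)

n = (−3, −12, 4), |n|² = 169, and n·Q − (-103) = 338.
t = 338/169 = 2, so the foot is Q − t·n = (−21, −13, 4) − 2·(−3, −12, 4) = (−15, 11, −4).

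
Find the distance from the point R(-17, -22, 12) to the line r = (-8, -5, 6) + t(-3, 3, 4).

Direction vector d = (-3, 3, 4).
AP = (-9, -17, 6), and AP × d = (-86, 18, -78).
|AP × d|² = 13804 and |d|² = 34, so the distance is √(13804/34) = √406.

√406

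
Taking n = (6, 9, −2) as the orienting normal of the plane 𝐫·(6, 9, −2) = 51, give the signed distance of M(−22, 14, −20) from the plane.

-17/11

n·M − 51 = -17.
|n| = 11, so the signed distance is -17/11.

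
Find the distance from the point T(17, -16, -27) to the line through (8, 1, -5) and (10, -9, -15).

√38

A direction vector is d = (2, -10, -10).
AP = (9, -17, -22), and AP × d = (-50, 46, -56).
|AP × d|² = 7752 and |d|² = 204, so the distance is √(7752/204) = √38.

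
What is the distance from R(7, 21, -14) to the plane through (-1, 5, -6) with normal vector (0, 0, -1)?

8

The plane has equation n·(r − (-1, 5, -6)) = 0, i.e. n·r = 6.
Then n·(7, 21, -14) - 6 = 8.
|n| = √(0 + 0 + 1) = 1, so the distance is |8|/1 = 8.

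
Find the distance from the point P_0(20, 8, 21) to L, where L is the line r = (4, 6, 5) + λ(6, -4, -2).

2√115

Direction vector d = (6, -4, -2).
AP = (16, 2, 16), and AP × d = (60, 128, -76).
|AP × d|² = 25760 and |d|² = 56, so the distance is √(25760/56) = √460 = 2√115.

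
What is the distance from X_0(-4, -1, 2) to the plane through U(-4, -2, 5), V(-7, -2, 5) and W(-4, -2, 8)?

1

UV = (-3, 0, 0) and UW = (0, 0, 3), so a normal is n = UV × UW = (0, 9, 0).
Then n·(-4, -1, 2) - (-18) = 9.
|n| = √(0 + 81 + 0) = 9, so the distance is |9|/9 = 1.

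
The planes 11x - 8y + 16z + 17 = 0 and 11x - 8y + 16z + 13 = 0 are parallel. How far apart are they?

4/21

With common normal n = (11, -8, 16) (|n| = 21), the distance is |(-17) − (-13)|/|n| = 4/21.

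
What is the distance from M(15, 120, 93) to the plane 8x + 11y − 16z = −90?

Normal vector n = (8, 11, −16), and n·(15, 120, 93) − (−90) = 42.
|n| = √(64 + 121 + 256) = 21, so the distance is |42|/21 = 2.

2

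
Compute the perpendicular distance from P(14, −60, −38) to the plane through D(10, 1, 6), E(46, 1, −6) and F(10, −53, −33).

25/23

DE = (36, 0, −12) and DF = (0, −54, −39), so a normal is n = DE × DF = (−648, 1404, −1944).
Then n·(14, −60, −38) − (−16740) = −2700.
|n| = √(419904 + 1971216 + 3779136) = 2484, so the distance is |-2700|/2484 = 25/23.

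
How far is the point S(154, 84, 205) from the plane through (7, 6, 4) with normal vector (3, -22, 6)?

3

The plane has equation n·(r − (7, 6, 4)) = 0, i.e. n·r = -87.
n = (3, -22, 6); n·P − (-87) = -69; |n| = 23; distance = 69/23 = 3.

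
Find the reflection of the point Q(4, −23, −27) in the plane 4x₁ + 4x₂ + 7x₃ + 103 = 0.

With n = (4, 4, 7), the signed offset is (n·Q − (-103))/|n|² = -162/81 = -2.
Q' = Q − 2t·n = (4, −23, −27) − (-4)·(4, 4, 7) = (20, −7, 1).

(20, -7, 1)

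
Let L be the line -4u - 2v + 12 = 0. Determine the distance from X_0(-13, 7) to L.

d = |(-4)·(-13) + (-2)·7 − (-12)| / √(16 + 4) = |50|/(2√5) = 5√5.

5√5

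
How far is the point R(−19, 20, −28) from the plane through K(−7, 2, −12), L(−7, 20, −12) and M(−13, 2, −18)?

2√2

KL = (0, 18, 0) and KM = (−6, 0, −6), so a normal is n = KL × KM = (−108, 0, 108).
Then n·(−19, 20, −28) − (−540) = −432.
|n| = √(11664 + 0 + 11664) = 108√2, so the distance is |-432|/(108√2) = 2√2.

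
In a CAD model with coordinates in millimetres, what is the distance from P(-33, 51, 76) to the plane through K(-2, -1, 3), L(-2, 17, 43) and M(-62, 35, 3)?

KL = (0, 18, 40) and KM = (-60, 36, 0), so a normal is n = KL × KM = (-1440, -2400, 1080).
d = |(-1440)·(-33) + (-2400)·51 + 1080·76 − 8520| / √(2073600 + 5760000 + 1166400) = |-1320| / 3000 = 11/25.

11/25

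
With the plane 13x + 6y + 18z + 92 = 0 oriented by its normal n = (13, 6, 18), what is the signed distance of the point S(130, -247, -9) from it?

n·S − (-92) = 138.
|n| = 23, so the signed distance is 138/23 = 6.

6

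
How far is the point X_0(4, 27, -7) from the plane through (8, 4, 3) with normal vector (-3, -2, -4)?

6/√29

The plane has equation n·(r − (8, 4, 3)) = 0, i.e. n·r = -44.
Then n·(4, 27, -7) - (-44) = 6.
|n| = √(9 + 4 + 16) = √29, so the distance is |6|/√29 = 6/√29.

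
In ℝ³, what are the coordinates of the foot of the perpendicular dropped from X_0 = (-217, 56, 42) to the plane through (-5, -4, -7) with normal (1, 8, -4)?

(-1961/9, 440/9, 410/9)

n = (1, 8, -4), |n|² = 81, and n·X_0 − (-9) = 72.
t = 72/81 = 8/9, so the foot is X_0 − t·n = (-217, 56, 42) − (8/9)·(1, 8, -4) = (-1961/9, 440/9, 410/9).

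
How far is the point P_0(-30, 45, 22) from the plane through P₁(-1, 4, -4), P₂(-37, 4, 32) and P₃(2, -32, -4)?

5/17

P₁P₂ = (-36, 0, 36) and P₁P₃ = (3, -36, 0), so a normal is n = P₁P₂ × P₁P₃ = (1296, 108, 1296).
n = (1296, 108, 1296); n·P − (-6048) = 540; |n| = 1836; distance = 540/1836 = 5/17.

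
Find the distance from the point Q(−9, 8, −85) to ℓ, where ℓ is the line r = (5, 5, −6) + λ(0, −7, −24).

√821

Direction vector d = (0, −7, −24).
AP = (−14, 3, −79), and AP × d = (−625, −336, 98).
|AP × d|² = 513125 and |d|² = 625, so the distance is √(513125/625) = √821.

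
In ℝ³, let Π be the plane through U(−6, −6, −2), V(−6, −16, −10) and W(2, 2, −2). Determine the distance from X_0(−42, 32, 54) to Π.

16√57/57

UV = (0, −10, −8) and UW = (8, 8, 0), so a normal is n = UV × UW = (64, −64, 80).
d = |64·(-42) + (-64)·32 + 80·54 − (-160)| / √(4096 + 4096 + 6400) = |-256| / (16√57) = 16√57/57.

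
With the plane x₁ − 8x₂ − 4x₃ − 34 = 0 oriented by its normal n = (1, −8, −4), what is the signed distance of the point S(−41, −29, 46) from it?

n·S − 34 = -27.
|n| = 9, so the signed distance is -27/9 = -3.

-3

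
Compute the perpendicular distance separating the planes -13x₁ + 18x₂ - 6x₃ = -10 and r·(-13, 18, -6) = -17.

Both planes have normal n = (-13, 18, -6), |n| = 23. Any point on the first plane is at distance |(-17) − (-10)|/|n| = 7/23 from the second.

7/23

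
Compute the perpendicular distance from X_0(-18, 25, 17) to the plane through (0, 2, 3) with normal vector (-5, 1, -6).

29√62/62

The plane has equation n·(r − (0, 2, 3)) = 0, i.e. n·r = -16.
Then n·(-18, 25, 17) - (-16) = 29.
|n| = √(25 + 1 + 36) = √62, so the distance is |29|/√62 = 29/√62.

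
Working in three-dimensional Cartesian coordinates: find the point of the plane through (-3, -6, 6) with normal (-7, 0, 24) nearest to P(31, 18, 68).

The perpendicular from P has direction n = (-7, 0, 24): r = (31, 18, 68) + λ(-7, 0, 24).
Substitute into the plane: n·(P + λn) = 165 gives 1415 + 625λ = 165, so λ = -2.
Foot = (31, 18, 68) + (-2)·(-7, 0, 24) = (45, 18, 20).

(45, 18, 20)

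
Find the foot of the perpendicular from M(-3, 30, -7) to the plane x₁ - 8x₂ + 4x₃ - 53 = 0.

(1, -2, 9)

The perpendicular from M has direction n = (1, -8, 4): r = (-3, 30, -7) + μ(1, -8, 4).
Substitute into the plane: n·(M + μn) = 53 gives -271 + 81μ = 53, so μ = 4.
Foot = (-3, 30, -7) + 4·(1, -8, 4) = (1, -2, 9).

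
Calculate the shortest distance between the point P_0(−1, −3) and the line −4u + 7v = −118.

101/√65

The normal to the line is n = (−4, 7) with |n| = √65.
|n·P_0 − (-118)| = |-17 − (-118)| = 101, so the distance is 101/√65.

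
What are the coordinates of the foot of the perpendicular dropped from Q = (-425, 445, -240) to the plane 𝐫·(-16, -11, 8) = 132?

(-1291/3, 1324/3, -712/3)

The perpendicular from Q has direction n = (-16, -11, 8): r = (-425, 445, -240) + λ(-16, -11, 8).
Substitute into the plane: n·(Q + λn) = 132 gives -15 + 441λ = 132, so λ = 1/3.
Foot = (-425, 445, -240) + (1/3)·(-16, -11, 8) = (-1291/3, 1324/3, -712/3).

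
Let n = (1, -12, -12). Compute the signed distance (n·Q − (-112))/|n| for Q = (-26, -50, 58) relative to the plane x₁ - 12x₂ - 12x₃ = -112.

n·Q − (-112) = -10.
|n| = 17, so the signed distance is -10/17.

-10/17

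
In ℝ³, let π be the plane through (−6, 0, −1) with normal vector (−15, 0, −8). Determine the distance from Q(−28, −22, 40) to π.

The plane has equation n·(r − (−6, 0, −1)) = 0, i.e. n·r = 98.
n = (−15, 0, −8); n·P − 98 = 2; |n| = 17; distance = 2/17.

2/17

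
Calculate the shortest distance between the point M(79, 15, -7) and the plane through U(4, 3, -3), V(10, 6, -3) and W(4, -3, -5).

27√41/41

UV = (6, 3, 0) and UW = (0, -6, -2), so a normal is n = UV × UW = (-6, 12, -36).
n = (-6, 12, -36); n·P − 120 = -162; |n| = 6√41; distance = 162/(6√41) = 27/√41.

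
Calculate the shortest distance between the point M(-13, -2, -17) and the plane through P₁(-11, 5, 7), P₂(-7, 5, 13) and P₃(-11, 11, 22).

P₁P₂ = (4, 0, 6) and P₁P₃ = (0, 6, 15), so a normal is n = P₁P₂ × P₁P₃ = (-36, -60, 24).
d = |(-36)·(-13) + (-60)·(-2) + 24·(-17) − 264| / √(1296 + 3600 + 576) = |-84| / (12√38) = 7√38/38.

7/√38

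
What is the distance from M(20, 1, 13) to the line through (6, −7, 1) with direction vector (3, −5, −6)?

√334

Direction vector d = (3, −5, −6).
AP = (14, 8, 12); AP·d = -70, |AP|² = 404, |d|² = 70.
distance² = |AP|² − (AP·d)²/|d|² = 404 − 4900/70 = 334, so the distance is √334.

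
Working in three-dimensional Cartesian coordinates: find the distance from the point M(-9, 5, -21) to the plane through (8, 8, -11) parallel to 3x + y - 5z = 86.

Parallel planes share the normal n = (3, 1, -5); since (8, 8, -11) lies on the plane, its equation is 3x + y - 5z = 87.
Then n·(-9, 5, -21) - 87 = -4.
|n| = √(9 + 1 + 25) = √35, so the distance is |-4|/√35 = 4√35/35.

4√35/35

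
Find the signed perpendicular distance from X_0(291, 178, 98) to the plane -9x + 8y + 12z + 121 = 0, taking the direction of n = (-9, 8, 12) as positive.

n·X_0 − (-121) = 102.
|n| = 17, so the signed distance is 102/17 = 6.

6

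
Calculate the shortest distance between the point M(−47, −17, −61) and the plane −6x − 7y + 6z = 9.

26/11

d = |(-6)·(-47) + (-7)·(-17) + 6·(-61) − 9| / √(36 + 49 + 36) = |26| / 11 = 26/11.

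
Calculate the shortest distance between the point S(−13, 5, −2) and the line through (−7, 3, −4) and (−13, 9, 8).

2√5

A direction vector is d = (−6, 6, 12).
AP = (−6, 2, 2); AP·d = 72, |AP|² = 44, |d|² = 216.
distance² = |AP|² − (AP·d)²/|d|² = 44 − 5184/216 = 20, so the distance is 2√5.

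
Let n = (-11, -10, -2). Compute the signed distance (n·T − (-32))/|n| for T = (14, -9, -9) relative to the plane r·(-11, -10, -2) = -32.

-14/15

n·T − (-32) = -14.
|n| = 15, so the signed distance is -14/15.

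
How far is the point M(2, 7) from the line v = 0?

7

d = |0·2 + 1·7 − 0| / √(0 + 1) = |7|/1 = 7.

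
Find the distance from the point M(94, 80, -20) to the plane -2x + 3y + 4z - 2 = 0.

Normal vector n = (-2, 3, 4), and n·(94, 80, -20) - 2 = -30.
|n| = √(4 + 9 + 16) = √29, so the distance is |-30|/√29 = 30/√29.

30/√29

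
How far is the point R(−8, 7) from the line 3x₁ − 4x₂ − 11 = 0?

63/5

d = |3·(-8) + (-4)·7 − 11| / √(9 + 16) = |-63|/5 = 63/5.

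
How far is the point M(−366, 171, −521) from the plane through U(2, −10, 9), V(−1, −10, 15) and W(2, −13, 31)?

8

UV = (−3, 0, 6) and UW = (0, −3, 22), so a normal is n = UV × UW = (18, 66, 9).
n = (18, 66, 9); n·P − (-543) = 552; |n| = 69; distance = 552/69 = 8.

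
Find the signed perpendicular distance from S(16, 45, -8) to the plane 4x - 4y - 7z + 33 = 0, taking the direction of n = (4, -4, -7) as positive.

n·S − (-33) = -27.
|n| = 9, so the signed distance is -27/9 = -3.

-3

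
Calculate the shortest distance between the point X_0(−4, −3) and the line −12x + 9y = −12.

11/5

The normal to the line is n = (−12, 9) with |n| = 15.
|n·X_0 − (-12)| = |21 − (-12)| = 33, so the distance is 33/15 = 11/5.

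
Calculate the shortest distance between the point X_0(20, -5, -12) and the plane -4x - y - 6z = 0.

d = |(-4)·20 + (-1)·(-5) + (-6)·(-12) − 0| / √(16 + 1 + 36) = |-3| / √53 = 3/√53.

3/√53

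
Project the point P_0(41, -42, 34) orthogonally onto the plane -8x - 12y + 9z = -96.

n = (-8, -12, 9), |n|² = 289, and n·P_0 − (-96) = 578.
t = 578/289 = 2, so the foot is P_0 − t·n = (41, -42, 34) − 2·(-8, -12, 9) = (57, -18, 16).

(57, -18, 16)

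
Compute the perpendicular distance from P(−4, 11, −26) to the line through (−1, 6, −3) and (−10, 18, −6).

A direction vector is d = (−9, 12, −3).
AP = (−3, 5, −23); AP·d = 156, |AP|² = 563, |d|² = 234.
distance² = |AP|² − (AP·d)²/|d|² = 563 − 24336/234 = 459, so the distance is 3√51.

3√51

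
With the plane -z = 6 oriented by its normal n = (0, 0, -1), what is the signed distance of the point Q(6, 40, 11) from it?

n·Q − 6 = -17.
|n| = 1, so the signed distance is -17/1 = -17.

-17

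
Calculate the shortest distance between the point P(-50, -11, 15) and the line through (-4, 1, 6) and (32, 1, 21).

2√205

A direction vector is d = (36, 0, 15).
AP = (-46, -12, 9); AP·d = -1521, |AP|² = 2341, |d|² = 1521.
distance² = |AP|² − (AP·d)²/|d|² = 2341 − 2313441/1521 = 820, so the distance is 2√205.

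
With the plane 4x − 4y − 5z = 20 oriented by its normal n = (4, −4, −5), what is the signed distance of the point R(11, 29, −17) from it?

n·R − 20 = -7.
|n| = √57, so the signed distance is -7√57/57.

-7√57/57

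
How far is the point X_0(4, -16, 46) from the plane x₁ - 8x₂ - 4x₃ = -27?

Normal vector n = (1, -8, -4), and n·(4, -16, 46) - (-27) = -25.
|n| = √(1 + 64 + 16) = 9, so the distance is |-25|/9 = 25/9.

25/9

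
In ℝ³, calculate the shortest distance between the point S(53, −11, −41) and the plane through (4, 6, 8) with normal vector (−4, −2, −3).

15√29/29

The plane has equation n·(r − (4, 6, 8)) = 0, i.e. n·r = -52.
n = (−4, −2, −3); n·P − (-52) = -15; |n| = √29; distance = 15/√29.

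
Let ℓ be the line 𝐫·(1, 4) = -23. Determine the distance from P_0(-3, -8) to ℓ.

12√17/17

The normal to the line is n = (1, 4) with |n| = √17.
|n·P_0 − (-23)| = |-35 − (-23)| = 12, so the distance is 12/√17.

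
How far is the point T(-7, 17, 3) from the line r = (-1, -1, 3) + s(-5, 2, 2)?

Direction vector d = (-5, 2, 2).
AP = (-6, 18, 0), and AP × d = (36, 12, 78).
|AP × d|² = 7524 and |d|² = 33, so the distance is √(7524/33) = √228 = 2√57.

2√57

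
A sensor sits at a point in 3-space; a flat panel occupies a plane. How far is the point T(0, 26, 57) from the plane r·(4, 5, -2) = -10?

Normal vector n = (4, 5, -2), and n·(0, 26, 57) - (-10) = 26.
|n| = √(16 + 25 + 4) = 3√5, so the distance is |26|/(3√5) = 26/(3√5).

26/(3√5)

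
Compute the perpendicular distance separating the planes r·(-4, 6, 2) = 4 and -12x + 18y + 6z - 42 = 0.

5/√14

Divide the second equation by 3 to match normals: -4x + 6y + 2z = 14.
With common normal n = (-4, 6, 2) (|n| = 2√14), the distance is |4 − 14|/|n| = 10/(2√14) = 5/√14.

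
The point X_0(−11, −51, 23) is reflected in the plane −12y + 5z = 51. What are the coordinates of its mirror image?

With n = (0, −12, 5), the signed offset is (n·X_0 − 51)/|n|² = 676/169 = 4.
X_0' = X_0 − 2t·n = (−11, −51, 23) − 8·(0, −12, 5) = (−11, 45, −17).

(-11, 45, -17)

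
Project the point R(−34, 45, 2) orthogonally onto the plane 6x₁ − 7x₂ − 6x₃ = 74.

(-4, 10, -28)

n = (6, −7, −6), |n|² = 121, and n·R − 74 = -605.
t = -605/121 = -5, so the foot is R − t·n = (−34, 45, 2) − (-5)·(6, −7, −6) = (−4, 10, −28).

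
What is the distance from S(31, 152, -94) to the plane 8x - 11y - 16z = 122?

Normal vector n = (8, -11, -16), and n·(31, 152, -94) - 122 = -42.
|n| = √(64 + 121 + 256) = 21, so the distance is |-42|/21 = 2.

2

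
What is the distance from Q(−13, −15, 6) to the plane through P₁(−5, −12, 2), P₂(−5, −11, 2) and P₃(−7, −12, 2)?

P₁P₂ = (0, 1, 0) and P₁P₃ = (−2, 0, 0), so a normal is n = P₁P₂ × P₁P₃ = (0, 0, 2).
n = (0, 0, 2); n·P − 4 = 8; |n| = 2; distance = 8/2 = 4.

4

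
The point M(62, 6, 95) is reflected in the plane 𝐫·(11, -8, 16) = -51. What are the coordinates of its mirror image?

With n = (11, -8, 16), the signed offset is (n·M − (-51))/|n|² = 2205/441 = 5.
M' = M − 2t·n = (62, 6, 95) − 10·(11, -8, 16) = (-48, 86, -65).

(-48, 86, -65)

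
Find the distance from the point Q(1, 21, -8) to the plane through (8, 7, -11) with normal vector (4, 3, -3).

The plane has equation n·(r − (8, 7, -11)) = 0, i.e. n·r = 86.
n = (4, 3, -3); n·P − 86 = 5; |n| = √34; distance = 5/√34 = 5√34/34.

5√34/34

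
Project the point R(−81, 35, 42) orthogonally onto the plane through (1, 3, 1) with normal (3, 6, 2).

n = (3, 6, 2), |n|² = 49, and n·R − 23 = 28.
t = 28/49 = 4/7, so the foot is R − t·n = (−81, 35, 42) − (4/7)·(3, 6, 2) = (−579/7, 221/7, 286/7).

(-579/7, 221/7, 286/7)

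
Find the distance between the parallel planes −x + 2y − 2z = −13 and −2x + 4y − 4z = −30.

Divide the second equation by 2 to match normals: −x + 2y − 2z = -15.
With common normal n = (−1, 2, −2) (|n| = 3), the distance is |(-13) − (-15)|/|n| = 2/3.

2/3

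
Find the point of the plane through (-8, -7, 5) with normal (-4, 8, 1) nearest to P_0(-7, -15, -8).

n = (-4, 8, 1), |n|² = 81, and n·P_0 − (-19) = -81.
t = -81/81 = -1, so the foot is P_0 − t·n = (-7, -15, -8) − (-1)·(-4, 8, 1) = (-11, -7, -7).

(-11, -7, -7)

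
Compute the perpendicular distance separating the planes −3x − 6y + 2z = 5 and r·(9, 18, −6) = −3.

4/7

Divide the second equation by -3 to match normals: −3x − 6y + 2z = 1.
Both planes have normal n = (−3, −6, 2), |n| = 7. Any point on the first plane is at distance |1 − 5|/|n| = 4/7 from the second.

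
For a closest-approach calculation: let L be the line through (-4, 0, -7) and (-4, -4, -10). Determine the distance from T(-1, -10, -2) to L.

√109

A direction vector is d = (0, -4, -3).
AP = (3, -10, 5); AP·d = 25, |AP|² = 134, |d|² = 25.
distance² = |AP|² − (AP·d)²/|d|² = 134 − 625/25 = 109, so the distance is √109.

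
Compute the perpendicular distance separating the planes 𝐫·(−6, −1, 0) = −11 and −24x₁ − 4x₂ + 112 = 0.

Divide the second equation by 4 to match normals: −6x₁ − x₂ = -28.
Both planes have normal n = (−6, −1, 0), |n| = √37. Any point on the first plane is at distance |(-28) − (-11)|/|n| = 17/√37 from the second.

17√37/37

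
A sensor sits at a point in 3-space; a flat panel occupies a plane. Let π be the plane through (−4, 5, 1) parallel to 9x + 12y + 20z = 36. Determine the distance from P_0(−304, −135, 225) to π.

4

Parallel planes share the normal n = (9, 12, 20); since (−4, 5, 1) lies on the plane, its equation is 9x + 12y + 20z = 44.
d = |9·(-304) + 12·(-135) + 20·225 − 44| / √(81 + 144 + 400) = |100| / 25 = 4.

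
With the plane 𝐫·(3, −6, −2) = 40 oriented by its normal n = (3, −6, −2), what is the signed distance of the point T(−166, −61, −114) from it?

n·T − 40 = 56.
|n| = 7, so the signed distance is 56/7 = 8.

8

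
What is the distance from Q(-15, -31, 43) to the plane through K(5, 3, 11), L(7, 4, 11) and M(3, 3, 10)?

KL = (2, 1, 0) and KM = (-2, 0, -1), so a normal is n = KL × KM = (-1, 2, 2).
Then n·(-15, -31, 43) - 23 = 16.
|n| = √(1 + 4 + 4) = 3, so the distance is |16|/3 = 16/3.

16/3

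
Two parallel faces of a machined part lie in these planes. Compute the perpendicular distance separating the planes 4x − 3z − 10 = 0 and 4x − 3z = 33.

23/5

Both planes have normal n = (4, 0, −3), |n| = 5. Any point on the first plane is at distance |33 − 10|/|n| = 23/5 from the second.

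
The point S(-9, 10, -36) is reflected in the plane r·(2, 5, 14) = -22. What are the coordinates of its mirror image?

(-1, 30, 20)

With n = (2, 5, 14), the signed offset is (n·S − (-22))/|n|² = -450/225 = -2.
S' = S − 2t·n = (-9, 10, -36) − (-4)·(2, 5, 14) = (-1, 30, 20).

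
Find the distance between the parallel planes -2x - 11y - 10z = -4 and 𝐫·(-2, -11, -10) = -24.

Both planes have normal n = (-2, -11, -10), |n| = 15. Any point on the first plane is at distance |(-24) − (-4)|/|n| = 20/15 = 4/3 from the second.

4/3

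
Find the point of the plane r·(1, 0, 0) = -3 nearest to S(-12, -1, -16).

(-3, -1, -16)

The perpendicular from S has direction n = (1, 0, 0): r = (-12, -1, -16) + μ(1, 0, 0).
Substitute into the plane: n·(S + μn) = -3 gives -12 + 1μ = -3, so μ = 9.
Foot = (-12, -1, -16) + 9·(1, 0, 0) = (-3, -1, -16).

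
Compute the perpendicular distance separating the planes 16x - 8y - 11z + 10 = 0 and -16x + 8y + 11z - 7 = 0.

Divide the second equation by -1 to match normals: 16x - 8y - 11z = -7.
Both planes have normal n = (16, -8, -11), |n| = 21. Any point on the first plane is at distance |(-7) − (-10)|/|n| = 3/21 = 1/7 from the second.

1/7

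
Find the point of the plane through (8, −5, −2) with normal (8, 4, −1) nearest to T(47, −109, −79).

(149/3, -323/3, -238/3)

The perpendicular from T has direction n = (8, 4, −1): r = (47, −109, −79) + t(8, 4, −1).
Substitute into the plane: n·(T + tn) = 46 gives 19 + 81t = 46, so t = 1/3.
Foot = (47, −109, −79) + (1/3)·(8, 4, −1) = (149/3, −323/3, −238/3).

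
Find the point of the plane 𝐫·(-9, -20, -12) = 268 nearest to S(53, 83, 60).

(8, -17, 0)

n = (-9, -20, -12), |n|² = 625, and n·S − 268 = -3125.
t = -3125/625 = -5, so the foot is S − t·n = (53, 83, 60) − (-5)·(-9, -20, -12) = (8, -17, 0).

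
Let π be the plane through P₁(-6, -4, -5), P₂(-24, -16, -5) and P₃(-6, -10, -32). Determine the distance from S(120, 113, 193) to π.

9

P₁P₂ = (-18, -12, 0) and P₁P₃ = (0, -6, -27), so a normal is n = P₁P₂ × P₁P₃ = (324, -486, 108).
d = |324·120 + (-486)·113 + 108·193 − (-540)| / √(104976 + 236196 + 11664) = |5346| / 594 = 9.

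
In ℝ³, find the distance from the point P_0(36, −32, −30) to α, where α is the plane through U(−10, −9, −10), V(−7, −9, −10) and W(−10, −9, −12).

UV = (3, 0, 0) and UW = (0, 0, −2), so a normal is n = UV × UW = (0, 6, 0).
d = |6·(-32) − (-54)| / √(0 + 36 + 0) = |-138| / 6 = 23.

23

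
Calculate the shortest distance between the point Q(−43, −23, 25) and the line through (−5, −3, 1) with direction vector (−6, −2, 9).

Direction vector d = (−6, −2, 9).
AP = (−38, −20, 24); AP·d = 484, |AP|² = 2420, |d|² = 121.
distance² = |AP|² − (AP·d)²/|d|² = 2420 − 234256/121 = 484, so the distance is 22.

22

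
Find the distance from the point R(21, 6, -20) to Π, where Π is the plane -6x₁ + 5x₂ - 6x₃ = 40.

16/√97

n = (-6, 5, -6); n·P − 40 = -16; |n| = √97; distance = 16/√97.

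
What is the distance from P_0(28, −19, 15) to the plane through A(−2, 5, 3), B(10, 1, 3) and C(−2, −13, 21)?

6/√19

AB = (12, −4, 0) and AC = (0, −18, 18), so a normal is n = AB × AC = (−72, −216, −216).
n = (−72, −216, −216); n·P − (-1584) = 432; |n| = 72√19; distance = 432/(72√19) = 6/√19.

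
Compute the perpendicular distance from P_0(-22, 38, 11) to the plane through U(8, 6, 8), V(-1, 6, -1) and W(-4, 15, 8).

UV = (-9, 0, -9) and UW = (-12, 9, 0), so a normal is n = UV × UW = (81, 108, -81).
Then n·(-22, 38, 11) - 648 = 783.
|n| = √(6561 + 11664 + 6561) = 27√34, so the distance is |783|/(27√34) = 29/√34.

29√34/34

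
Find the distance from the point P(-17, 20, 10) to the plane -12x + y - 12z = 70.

d = |(-12)·(-17) + 1·20 + (-12)·10 − 70| / √(144 + 1 + 144) = |34| / 17 = 2.

2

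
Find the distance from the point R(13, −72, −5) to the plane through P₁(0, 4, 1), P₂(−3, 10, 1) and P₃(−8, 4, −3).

26/√21

P₁P₂ = (−3, 6, 0) and P₁P₃ = (−8, 0, −4), so a normal is n = P₁P₂ × P₁P₃ = (−24, −12, 48).
Then n·(13, −72, −5) − 0 = 312.
|n| = √(576 + 144 + 2304) = 12√21, so the distance is |312|/(12√21) = 26√21/21.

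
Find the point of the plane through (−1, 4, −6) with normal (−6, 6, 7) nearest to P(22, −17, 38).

The perpendicular from P has direction n = (−6, 6, 7): r = (22, −17, 38) + t(−6, 6, 7).
Substitute into the plane: n·(P + tn) = -12 gives 32 + 121t = -12, so t = -4/11.
Foot = (22, −17, 38) + (-4/11)·(−6, 6, 7) = (266/11, −211/11, 390/11).

(266/11, -211/11, 390/11)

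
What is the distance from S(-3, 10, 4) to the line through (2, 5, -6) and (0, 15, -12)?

5√6

A direction vector is d = (-2, 10, -6).
AP = (-5, 5, 10); AP·d = 0, |AP|² = 150, |d|² = 140.
distance² = |AP|² − (AP·d)²/|d|² = 150 − 0/140 = 150, so the distance is 5√6.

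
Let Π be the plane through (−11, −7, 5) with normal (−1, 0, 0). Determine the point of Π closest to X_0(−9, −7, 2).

(-11, -7, 2)

The perpendicular from X_0 has direction n = (−1, 0, 0): r = (−9, −7, 2) + μ(−1, 0, 0).
Substitute into the plane: n·(X_0 + μn) = 11 gives 9 + 1μ = 11, so μ = 2.
Foot = (−9, −7, 2) + 2·(−1, 0, 0) = (−11, −7, 2).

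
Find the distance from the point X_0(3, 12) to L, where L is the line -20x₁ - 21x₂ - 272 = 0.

The normal to the line is n = (-20, -21) with |n| = 29.
|n·X_0 − 272| = |-312 − 272| = 584, so the distance is 584/29.

584/29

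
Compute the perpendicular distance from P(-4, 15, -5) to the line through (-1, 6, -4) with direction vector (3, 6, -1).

Direction vector d = (3, 6, -1).
AP = (-3, 9, -1); AP·d = 46, |AP|² = 91, |d|² = 46.
distance² = |AP|² − (AP·d)²/|d|² = 91 − 2116/46 = 45, so the distance is 3√5.

3√5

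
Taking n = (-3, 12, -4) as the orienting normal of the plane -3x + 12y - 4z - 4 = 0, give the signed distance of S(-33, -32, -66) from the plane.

-25/13

n·S − 4 = -25.
|n| = 13, so the signed distance is -25/13.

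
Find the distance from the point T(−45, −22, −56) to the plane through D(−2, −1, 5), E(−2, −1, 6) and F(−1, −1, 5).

DE = (0, 0, 1) and DF = (1, 0, 0), so a normal is n = DE × DF = (0, 1, 0).
d = |1·(-22) − (-1)| / √(0 + 1 + 0) = |-21| / 1 = 21.

21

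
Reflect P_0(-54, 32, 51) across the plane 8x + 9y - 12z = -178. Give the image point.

With n = (8, 9, -12), the signed offset is (n·P_0 − (-178))/|n|² = -578/289 = -2.
P_0' = P_0 − 2t·n = (-54, 32, 51) − (-4)·(8, 9, -12) = (-22, 68, 3).

(-22, 68, 3)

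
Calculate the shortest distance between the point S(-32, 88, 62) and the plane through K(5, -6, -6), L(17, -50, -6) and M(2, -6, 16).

2

KL = (12, -44, 0) and KM = (-3, 0, 22), so a normal is n = KL × KM = (-968, -264, -132).
Then n·(-32, 88, 62) - (-2464) = 2024.
|n| = √(937024 + 69696 + 17424) = 1012, so the distance is |2024|/1012 = 2.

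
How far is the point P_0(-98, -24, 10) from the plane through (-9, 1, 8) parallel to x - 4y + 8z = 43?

3

Parallel planes share the normal n = (1, -4, 8); since (-9, 1, 8) lies on the plane, its equation is x - 4y + 8z = 51.
Then n·(-98, -24, 10) - 51 = 27.
|n| = √(1 + 16 + 64) = 9, so the distance is |27|/9 = 3.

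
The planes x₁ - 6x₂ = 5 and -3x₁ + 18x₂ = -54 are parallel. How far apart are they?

Divide the second equation by -3 to match normals: x₁ - 6x₂ = 18.
With common normal n = (1, -6, 0) (|n| = √37), the distance is |5 − 18|/|n| = 13/√37 = 13√37/37.

13√37/37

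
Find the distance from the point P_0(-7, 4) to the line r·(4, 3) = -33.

The normal to the line is n = (4, 3) with |n| = 5.
|n·P_0 − (-33)| = |-16 − (-33)| = 17, so the distance is 17/5.

17/5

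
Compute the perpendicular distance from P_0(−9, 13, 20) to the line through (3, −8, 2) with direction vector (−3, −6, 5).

Direction vector d = (−3, −6, 5).
AP = (−12, 21, 18); AP·d = 0, |AP|² = 909, |d|² = 70.
distance² = |AP|² − (AP·d)²/|d|² = 909 − 0/70 = 909, so the distance is 3√101.

3√101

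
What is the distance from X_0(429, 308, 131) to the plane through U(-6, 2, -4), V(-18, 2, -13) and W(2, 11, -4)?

UV = (-12, 0, -9) and UW = (8, 9, 0), so a normal is n = UV × UW = (81, -72, -108).
d = |81·429 + (-72)·308 + (-108)·131 − (-198)| / √(6561 + 5184 + 11664) = |-1377| / 153 = 9.

9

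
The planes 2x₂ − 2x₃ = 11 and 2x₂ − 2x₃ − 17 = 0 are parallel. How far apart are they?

3√2/2

With common normal n = (0, 2, −2) (|n| = 2√2), the distance is |11 − 17|/|n| = 6/(2√2) = 3/√2.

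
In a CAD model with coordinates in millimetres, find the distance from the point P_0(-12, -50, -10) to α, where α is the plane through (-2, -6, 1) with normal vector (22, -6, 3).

11/23

The plane has equation n·(r − (-2, -6, 1)) = 0, i.e. n·r = -5.
n = (22, -6, 3); n·P − (-5) = 11; |n| = 23; distance = 11/23.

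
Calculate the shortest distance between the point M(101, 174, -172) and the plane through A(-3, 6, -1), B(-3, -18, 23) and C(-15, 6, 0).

AB = (0, -24, 24) and AC = (-12, 0, 1), so a normal is n = AB × AC = (-24, -288, -288).
Then n·(101, 174, -172) - (-1368) = -1632.
|n| = √(576 + 82944 + 82944) = 408, so the distance is |-1632|/408 = 4.

4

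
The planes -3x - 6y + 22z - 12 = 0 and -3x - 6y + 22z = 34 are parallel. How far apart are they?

22/23

With common normal n = (-3, -6, 22) (|n| = 23), the distance is |12 − 34|/|n| = 22/23.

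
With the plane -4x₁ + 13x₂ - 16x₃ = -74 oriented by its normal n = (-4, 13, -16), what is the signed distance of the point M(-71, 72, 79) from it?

10/7

n·M − (-74) = 30.
|n| = 21, so the signed distance is 30/21 = 10/7.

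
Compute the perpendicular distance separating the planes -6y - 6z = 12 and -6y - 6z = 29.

17/(6√2)

With common normal n = (0, -6, -6) (|n| = 6√2), the distance is |12 − 29|/|n| = 17/(6√2) = 17√2/12.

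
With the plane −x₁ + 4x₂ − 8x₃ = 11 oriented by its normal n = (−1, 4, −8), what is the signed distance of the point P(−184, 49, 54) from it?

-7

n·P − 11 = -63.
|n| = 9, so the signed distance is -63/9 = -7.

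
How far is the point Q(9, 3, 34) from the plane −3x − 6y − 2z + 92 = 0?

3

Normal vector n = (−3, −6, −2), and n·(9, 3, 34) − (−92) = −21.
|n| = √(9 + 36 + 4) = 7, so the distance is |-21|/7 = 3.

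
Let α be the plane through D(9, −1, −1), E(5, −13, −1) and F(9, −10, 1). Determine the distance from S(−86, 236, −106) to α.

DE = (−4, −12, 0) and DF = (0, −9, 2), so a normal is n = DE × DF = (−24, 8, 36).
Then n·(−86, 236, −106) − (−260) = 396.
|n| = √(576 + 64 + 1296) = 44, so the distance is |396|/44 = 9.

9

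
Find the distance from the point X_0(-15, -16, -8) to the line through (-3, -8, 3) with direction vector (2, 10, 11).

2√26

Direction vector d = (2, 10, 11).
AP = (-12, -8, -11); AP·d = -225, |AP|² = 329, |d|² = 225.
distance² = |AP|² − (AP·d)²/|d|² = 329 − 50625/225 = 104, so the distance is 2√26.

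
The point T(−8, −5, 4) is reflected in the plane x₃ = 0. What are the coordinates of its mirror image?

n = (0, 0, 1), |n|² = 1, n·T − 0 = 4, so t = 4/1 = 4.
Foot F = T − 4·n = (−8, −5, 0); the reflection is 2F − T = (−8, −5, −4).

(-8, -5, -4)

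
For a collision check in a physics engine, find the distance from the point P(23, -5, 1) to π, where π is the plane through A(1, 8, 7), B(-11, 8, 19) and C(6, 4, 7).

1/√57

AB = (-12, 0, 12) and AC = (5, -4, 0), so a normal is n = AB × AC = (48, 60, 48).
Then n·(23, -5, 1) - 864 = -12.
|n| = √(2304 + 3600 + 2304) = 12√57, so the distance is |-12|/(12√57) = √57/57.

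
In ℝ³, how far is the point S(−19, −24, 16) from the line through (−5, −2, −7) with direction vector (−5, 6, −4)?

Direction vector d = (−5, 6, −4).
AP = (−14, −22, 23), and AP × d = (−50, −171, −194).
|AP × d|² = 69377 and |d|² = 77, so the distance is √(69377/77) = √901.

√901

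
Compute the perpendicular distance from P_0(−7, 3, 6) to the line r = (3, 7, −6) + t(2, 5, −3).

Direction vector d = (2, 5, −3).
AP = (−10, −4, 12); AP·d = -76, |AP|² = 260, |d|² = 38.
distance² = |AP|² − (AP·d)²/|d|² = 260 − 5776/38 = 108, so the distance is 6√3.

6√3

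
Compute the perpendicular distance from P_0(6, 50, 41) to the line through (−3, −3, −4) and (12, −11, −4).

A direction vector is d = (15, −8, 0).
AP = (9, 53, 45), and AP × d = (360, 675, −867).
|AP × d|² = 1336914 and |d|² = 289, so the distance is √(1336914/289) = √4626 = 3√514.

3√514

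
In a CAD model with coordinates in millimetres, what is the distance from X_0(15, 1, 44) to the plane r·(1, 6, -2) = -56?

11√41/41

n = (1, 6, -2); n·P − (-56) = -11; |n| = √41; distance = 11/√41 = 11√41/41.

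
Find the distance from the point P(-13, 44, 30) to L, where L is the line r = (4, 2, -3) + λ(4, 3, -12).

Direction vector d = (4, 3, -12).
AP = (-17, 42, 33), and AP × d = (-603, -72, -219).
|AP × d|² = 416754 and |d|² = 169, so the distance is √(416754/169) = √2466 = 3√274.

3√274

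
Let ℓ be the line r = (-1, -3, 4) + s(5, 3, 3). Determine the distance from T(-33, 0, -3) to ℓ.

√394

Direction vector d = (5, 3, 3).
AP = (-32, 3, -7); AP·d = -172, |AP|² = 1082, |d|² = 43.
distance² = |AP|² − (AP·d)²/|d|² = 1082 − 29584/43 = 394, so the distance is √394.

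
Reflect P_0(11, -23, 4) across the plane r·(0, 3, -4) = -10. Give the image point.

(11, -5, -20)

With n = (0, 3, -4), the signed offset is (n·P_0 − (-10))/|n|² = -75/25 = -3.
P_0' = P_0 − 2t·n = (11, -23, 4) − (-6)·(0, 3, -4) = (11, -5, -20).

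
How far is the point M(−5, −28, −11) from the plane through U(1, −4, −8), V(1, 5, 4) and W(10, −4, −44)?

UV = (0, 9, 12) and UW = (9, 0, −36), so a normal is n = UV × UW = (−324, 108, −81).
d = |(-324)·(-5) + 108·(-28) + (-81)·(-11) − (-108)| / √(104976 + 11664 + 6561) = |-405| / 351 = 15/13.

15/13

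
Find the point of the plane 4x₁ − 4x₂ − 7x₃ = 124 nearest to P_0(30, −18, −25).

(18, -6, -4)

The perpendicular from P_0 has direction n = (4, −4, −7): r = (30, −18, −25) + μ(4, −4, −7).
Substitute into the plane: n·(P_0 + μn) = 124 gives 367 + 81μ = 124, so μ = -3.
Foot = (30, −18, −25) + (-3)·(4, −4, −7) = (18, −6, −4).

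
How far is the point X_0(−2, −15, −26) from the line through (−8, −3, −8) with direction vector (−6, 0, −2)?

Direction vector d = (−6, 0, −2).
AP = (6, −12, −18); AP·d = 0, |AP|² = 504, |d|² = 40.
distance² = |AP|² − (AP·d)²/|d|² = 504 − 0/40 = 504, so the distance is 6√14.

6√14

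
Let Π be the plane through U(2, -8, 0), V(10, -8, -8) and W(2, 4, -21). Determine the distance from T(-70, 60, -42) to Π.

UV = (8, 0, -8) and UW = (0, 12, -21), so a normal is n = UV × UW = (96, 168, 96).
n = (96, 168, 96); n·P − (-1152) = 480; |n| = 216; distance = 480/216 = 20/9.

20/9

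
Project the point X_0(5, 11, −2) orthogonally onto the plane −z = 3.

n = (0, 0, −1), |n|² = 1, and n·X_0 − 3 = -1.
t = -1/1 = -1, so the foot is X_0 − t·n = (5, 11, −2) − (-1)·(0, 0, −1) = (5, 11, −3).

(5, 11, -3)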